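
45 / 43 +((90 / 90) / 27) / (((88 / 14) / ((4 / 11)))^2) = 17790922 / 16998201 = 1.05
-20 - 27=-47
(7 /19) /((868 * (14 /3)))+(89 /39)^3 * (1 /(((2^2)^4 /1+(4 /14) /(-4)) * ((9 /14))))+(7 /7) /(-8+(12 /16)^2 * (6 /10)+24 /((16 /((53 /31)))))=-98779154852827175 /797694501393860616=-0.12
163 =163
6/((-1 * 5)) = -6/5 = -1.20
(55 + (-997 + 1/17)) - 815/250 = -803421/850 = -945.20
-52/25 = -2.08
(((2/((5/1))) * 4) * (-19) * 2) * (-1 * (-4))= -1216/5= -243.20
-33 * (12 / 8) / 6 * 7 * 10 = -1155 / 2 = -577.50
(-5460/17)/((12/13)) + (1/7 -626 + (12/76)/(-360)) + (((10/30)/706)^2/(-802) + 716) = -5242611447031799/20336061698820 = -257.80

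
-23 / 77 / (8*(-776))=23 / 478016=0.00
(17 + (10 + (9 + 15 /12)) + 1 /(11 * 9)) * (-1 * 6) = -14755 /66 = -223.56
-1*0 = 0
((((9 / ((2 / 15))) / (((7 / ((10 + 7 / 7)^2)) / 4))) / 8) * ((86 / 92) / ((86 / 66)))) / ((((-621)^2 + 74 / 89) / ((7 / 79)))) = 4361445 / 45355125448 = 0.00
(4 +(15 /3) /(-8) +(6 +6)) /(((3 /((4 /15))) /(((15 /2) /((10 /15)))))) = 123 /8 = 15.38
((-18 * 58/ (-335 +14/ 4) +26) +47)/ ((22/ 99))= 151461/ 442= 342.67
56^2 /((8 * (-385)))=-1.02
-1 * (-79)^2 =-6241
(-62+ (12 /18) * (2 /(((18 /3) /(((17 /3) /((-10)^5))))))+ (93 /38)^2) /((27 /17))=-464043366829 /13158450000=-35.27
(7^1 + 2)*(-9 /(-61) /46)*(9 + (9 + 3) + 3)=972 /1403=0.69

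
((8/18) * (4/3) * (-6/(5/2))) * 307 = -19648/45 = -436.62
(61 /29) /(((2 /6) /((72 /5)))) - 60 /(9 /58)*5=-801472 /435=-1842.46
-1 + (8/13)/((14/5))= -71/91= -0.78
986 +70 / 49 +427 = 9901 / 7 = 1414.43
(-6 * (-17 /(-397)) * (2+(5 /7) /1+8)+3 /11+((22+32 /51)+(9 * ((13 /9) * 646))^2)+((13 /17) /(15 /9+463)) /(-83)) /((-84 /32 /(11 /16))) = -12721670382241891405 /688729807836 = -18471206.32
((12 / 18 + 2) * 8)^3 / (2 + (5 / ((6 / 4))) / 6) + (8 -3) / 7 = 1835353 / 483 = 3799.90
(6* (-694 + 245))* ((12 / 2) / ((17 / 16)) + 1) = -304422 / 17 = -17907.18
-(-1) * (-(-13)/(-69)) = -13/69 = -0.19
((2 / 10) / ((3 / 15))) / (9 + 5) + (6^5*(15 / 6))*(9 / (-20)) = -122471 / 14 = -8747.93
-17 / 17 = -1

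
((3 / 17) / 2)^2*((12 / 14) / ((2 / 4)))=27 / 2023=0.01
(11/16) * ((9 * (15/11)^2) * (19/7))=38475/1232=31.23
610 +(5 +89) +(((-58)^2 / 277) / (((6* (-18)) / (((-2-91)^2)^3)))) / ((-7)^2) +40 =-20152535986155 / 13573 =-1484751785.62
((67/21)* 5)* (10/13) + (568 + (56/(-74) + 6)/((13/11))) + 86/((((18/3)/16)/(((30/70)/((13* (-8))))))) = 5896586/10101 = 583.76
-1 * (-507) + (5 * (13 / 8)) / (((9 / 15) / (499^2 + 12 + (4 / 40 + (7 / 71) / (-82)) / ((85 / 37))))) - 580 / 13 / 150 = 260360558497517 / 77199720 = 3372558.33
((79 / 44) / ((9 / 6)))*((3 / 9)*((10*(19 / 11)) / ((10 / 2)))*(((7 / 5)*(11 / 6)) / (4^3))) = 10507 / 190080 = 0.06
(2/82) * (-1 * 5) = -5/41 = -0.12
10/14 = 5/7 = 0.71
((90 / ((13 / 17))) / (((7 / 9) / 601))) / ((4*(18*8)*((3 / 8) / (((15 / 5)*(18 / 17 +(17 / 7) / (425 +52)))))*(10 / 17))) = 617014847 / 270088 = 2284.50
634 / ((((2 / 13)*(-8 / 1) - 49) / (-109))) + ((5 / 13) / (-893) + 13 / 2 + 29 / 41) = 859680068941 / 621615514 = 1382.98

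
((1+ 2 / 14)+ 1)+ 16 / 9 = 3.92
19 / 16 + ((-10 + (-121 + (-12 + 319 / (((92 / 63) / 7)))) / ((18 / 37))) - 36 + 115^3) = 5046494363 / 3312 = 1523699.99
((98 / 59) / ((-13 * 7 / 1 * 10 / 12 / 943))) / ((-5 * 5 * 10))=39606 / 479375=0.08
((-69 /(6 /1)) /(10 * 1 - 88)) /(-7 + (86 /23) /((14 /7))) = -529 /18408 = -0.03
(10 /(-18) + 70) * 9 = 625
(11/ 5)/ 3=11/ 15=0.73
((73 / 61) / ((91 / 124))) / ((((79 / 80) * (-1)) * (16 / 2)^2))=-11315 / 438529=-0.03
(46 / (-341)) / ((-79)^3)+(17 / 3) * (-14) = -40014059024 / 504378897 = -79.33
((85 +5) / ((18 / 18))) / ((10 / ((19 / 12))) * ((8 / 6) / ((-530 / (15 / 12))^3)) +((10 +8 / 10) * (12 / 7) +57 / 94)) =6700536914400 / 1423541618503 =4.71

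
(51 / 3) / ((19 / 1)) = 17 / 19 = 0.89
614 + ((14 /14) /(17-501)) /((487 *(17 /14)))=614.00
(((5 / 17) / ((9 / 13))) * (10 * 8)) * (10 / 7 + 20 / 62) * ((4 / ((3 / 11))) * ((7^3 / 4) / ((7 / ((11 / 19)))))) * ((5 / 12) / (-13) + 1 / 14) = 10406000 / 42687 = 243.77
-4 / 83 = -0.05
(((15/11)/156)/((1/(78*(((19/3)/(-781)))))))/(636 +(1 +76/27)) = -513/59363810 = -0.00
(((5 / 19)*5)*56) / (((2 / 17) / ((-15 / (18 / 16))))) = -476000 / 57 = -8350.88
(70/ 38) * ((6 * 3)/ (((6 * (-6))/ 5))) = -175/ 38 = -4.61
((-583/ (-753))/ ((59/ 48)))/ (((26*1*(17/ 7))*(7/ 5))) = 23320/ 3272789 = 0.01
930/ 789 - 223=-58339/ 263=-221.82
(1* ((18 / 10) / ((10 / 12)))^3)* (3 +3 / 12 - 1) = 354294 / 15625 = 22.67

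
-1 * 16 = -16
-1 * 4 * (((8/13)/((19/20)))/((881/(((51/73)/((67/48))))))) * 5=-7833600/1064315837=-0.01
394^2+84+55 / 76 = 155320.72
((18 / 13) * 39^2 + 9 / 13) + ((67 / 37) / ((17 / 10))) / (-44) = 378976951 / 179894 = 2106.67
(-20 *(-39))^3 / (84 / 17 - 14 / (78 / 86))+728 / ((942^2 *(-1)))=-34898692412541178 / 771784839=-45218162.69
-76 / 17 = -4.47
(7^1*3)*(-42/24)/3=-49/4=-12.25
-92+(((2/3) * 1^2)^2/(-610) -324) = -416.00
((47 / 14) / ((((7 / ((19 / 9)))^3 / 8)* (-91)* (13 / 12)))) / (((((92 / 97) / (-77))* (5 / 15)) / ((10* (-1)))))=-13758879640 / 755947647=-18.20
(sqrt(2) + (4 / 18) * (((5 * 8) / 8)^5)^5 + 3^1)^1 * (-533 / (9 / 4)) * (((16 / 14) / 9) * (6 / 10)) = -10166168212890625460512 / 8505 - 17056 * sqrt(2) / 945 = -1195316662303424535.87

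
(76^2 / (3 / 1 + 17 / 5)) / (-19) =-47.50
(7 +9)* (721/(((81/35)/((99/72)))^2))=106870225/26244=4072.18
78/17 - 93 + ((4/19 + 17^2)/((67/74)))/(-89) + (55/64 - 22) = -13946622761/123267136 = -113.14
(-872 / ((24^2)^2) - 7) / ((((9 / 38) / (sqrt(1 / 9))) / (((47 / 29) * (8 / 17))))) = -259338809 / 34502112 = -7.52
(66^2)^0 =1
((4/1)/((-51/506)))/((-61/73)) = 147752/3111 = 47.49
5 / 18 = 0.28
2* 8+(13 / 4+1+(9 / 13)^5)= 30310929 / 1485172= 20.41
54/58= 0.93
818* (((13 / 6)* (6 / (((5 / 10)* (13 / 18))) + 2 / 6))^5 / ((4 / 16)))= 51609613351194109 / 236196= 218503333465.40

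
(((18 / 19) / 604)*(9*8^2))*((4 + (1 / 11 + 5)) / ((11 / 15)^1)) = 3888000 / 347149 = 11.20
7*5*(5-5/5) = 140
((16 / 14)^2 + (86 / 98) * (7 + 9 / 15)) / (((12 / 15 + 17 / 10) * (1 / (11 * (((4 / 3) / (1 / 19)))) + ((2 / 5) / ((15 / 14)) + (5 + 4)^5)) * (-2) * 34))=-2450316 / 3084095812189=-0.00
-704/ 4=-176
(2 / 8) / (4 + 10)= 0.02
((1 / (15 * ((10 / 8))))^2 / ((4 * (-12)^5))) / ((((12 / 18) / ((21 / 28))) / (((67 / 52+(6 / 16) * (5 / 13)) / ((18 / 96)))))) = -0.00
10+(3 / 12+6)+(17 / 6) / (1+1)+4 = 65 / 3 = 21.67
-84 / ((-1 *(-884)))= -21 / 221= -0.10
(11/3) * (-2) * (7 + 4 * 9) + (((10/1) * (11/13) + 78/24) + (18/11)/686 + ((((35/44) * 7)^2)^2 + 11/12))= 33020344425457/50138280192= 658.59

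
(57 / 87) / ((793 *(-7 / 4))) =-0.00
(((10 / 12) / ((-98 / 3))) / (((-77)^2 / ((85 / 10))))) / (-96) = 85 / 223120128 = 0.00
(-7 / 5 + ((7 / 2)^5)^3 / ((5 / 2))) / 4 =949512279051 / 65536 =14488407.58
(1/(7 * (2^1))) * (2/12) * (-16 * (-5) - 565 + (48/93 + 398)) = -383/372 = -1.03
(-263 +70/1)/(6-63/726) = -46706/1431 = -32.64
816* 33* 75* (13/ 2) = 13127400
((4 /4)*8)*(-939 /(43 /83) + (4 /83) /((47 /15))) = -2432237256 /167743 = -14499.78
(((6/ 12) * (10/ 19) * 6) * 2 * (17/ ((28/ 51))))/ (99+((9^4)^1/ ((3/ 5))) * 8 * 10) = 1445/ 12929063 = 0.00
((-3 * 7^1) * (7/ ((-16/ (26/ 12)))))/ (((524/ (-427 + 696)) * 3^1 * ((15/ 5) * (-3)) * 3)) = -171353/ 1358208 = -0.13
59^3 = 205379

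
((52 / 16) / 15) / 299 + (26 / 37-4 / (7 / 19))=-3629141 / 357420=-10.15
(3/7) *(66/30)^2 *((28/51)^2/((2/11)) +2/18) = 556721/151725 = 3.67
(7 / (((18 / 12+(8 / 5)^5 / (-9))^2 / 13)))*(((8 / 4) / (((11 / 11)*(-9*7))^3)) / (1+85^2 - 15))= -1015625000 / 1128625289083971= -0.00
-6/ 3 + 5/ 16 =-27/ 16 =-1.69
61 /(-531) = -61 /531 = -0.11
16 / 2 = 8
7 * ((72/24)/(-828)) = -7/276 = -0.03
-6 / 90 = -1 / 15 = -0.07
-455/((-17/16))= 428.24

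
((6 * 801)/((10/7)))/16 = 16821/80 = 210.26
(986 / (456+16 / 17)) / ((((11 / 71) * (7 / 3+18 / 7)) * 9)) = 4165357 / 13201716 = 0.32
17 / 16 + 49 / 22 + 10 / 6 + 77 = 43273 / 528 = 81.96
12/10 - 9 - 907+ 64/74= -169078/185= -913.94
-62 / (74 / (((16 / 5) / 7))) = -496 / 1295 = -0.38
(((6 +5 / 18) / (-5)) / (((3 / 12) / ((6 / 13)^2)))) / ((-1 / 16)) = 14464 / 845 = 17.12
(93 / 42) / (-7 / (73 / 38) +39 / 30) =-11315 / 11977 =-0.94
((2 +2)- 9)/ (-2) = 5/ 2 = 2.50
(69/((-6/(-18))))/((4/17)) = 3519/4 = 879.75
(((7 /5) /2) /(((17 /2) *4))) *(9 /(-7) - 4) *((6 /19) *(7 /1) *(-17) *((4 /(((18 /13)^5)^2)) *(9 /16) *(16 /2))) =35705349388891 /12562755056640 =2.84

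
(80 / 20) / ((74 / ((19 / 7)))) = 0.15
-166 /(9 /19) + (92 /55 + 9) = -168187 /495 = -339.77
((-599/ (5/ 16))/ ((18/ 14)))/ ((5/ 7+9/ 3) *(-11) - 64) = 234808/ 16515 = 14.22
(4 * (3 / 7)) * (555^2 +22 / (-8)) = 528038.14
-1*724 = -724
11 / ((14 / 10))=55 / 7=7.86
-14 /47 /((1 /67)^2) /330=-31423 /7755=-4.05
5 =5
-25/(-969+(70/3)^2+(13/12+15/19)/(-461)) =7883100/133873837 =0.06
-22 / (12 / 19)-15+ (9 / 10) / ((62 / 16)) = -46129 / 930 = -49.60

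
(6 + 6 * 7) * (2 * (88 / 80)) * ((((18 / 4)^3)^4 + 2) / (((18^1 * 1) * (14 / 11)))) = 34173974905433 / 107520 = 317838308.27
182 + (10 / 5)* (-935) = -1688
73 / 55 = 1.33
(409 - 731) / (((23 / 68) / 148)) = -140896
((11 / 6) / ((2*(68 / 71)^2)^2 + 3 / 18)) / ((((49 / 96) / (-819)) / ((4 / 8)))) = -1569832005456 / 3769952935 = -416.41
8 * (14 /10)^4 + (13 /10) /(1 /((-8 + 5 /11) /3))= 1132853 /41250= 27.46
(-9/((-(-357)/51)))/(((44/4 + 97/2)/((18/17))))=-324/14161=-0.02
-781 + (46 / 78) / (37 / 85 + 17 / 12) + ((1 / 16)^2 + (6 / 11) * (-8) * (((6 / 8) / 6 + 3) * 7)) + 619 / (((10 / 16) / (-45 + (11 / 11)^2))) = -15370436245781 / 345762560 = -44453.73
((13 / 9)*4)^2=2704 / 81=33.38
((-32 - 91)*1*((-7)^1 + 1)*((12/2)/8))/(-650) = -1107/1300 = -0.85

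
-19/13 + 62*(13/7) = 10345/91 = 113.68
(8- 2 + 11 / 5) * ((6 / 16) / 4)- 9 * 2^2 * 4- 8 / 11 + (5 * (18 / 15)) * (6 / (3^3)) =-753061 / 5280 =-142.63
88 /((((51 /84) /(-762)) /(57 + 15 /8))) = -110541816 /17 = -6502459.76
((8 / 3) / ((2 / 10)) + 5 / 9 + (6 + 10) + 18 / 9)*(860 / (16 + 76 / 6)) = 2870 / 3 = 956.67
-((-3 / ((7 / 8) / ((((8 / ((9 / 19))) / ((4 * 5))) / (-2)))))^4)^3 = -152097843090208773684330496 / 1795856326022129150390625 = -84.69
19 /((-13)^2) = 19 /169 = 0.11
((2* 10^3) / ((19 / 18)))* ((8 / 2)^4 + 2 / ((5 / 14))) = 9417600 / 19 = 495663.16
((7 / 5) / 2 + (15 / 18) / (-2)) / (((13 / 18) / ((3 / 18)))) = 17 / 260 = 0.07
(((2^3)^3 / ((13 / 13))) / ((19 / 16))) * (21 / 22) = 86016 / 209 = 411.56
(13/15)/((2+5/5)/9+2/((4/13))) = 26/205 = 0.13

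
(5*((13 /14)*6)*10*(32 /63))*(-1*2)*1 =-41600 /147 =-282.99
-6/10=-3/5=-0.60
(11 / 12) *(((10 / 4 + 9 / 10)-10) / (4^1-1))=-2.02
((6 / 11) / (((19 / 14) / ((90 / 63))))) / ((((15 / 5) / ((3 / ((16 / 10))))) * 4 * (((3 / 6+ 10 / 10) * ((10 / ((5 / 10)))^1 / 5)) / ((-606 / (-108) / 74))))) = 2525 / 2227104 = 0.00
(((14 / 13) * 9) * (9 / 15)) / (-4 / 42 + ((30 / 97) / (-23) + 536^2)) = 8854839 / 437453243630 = 0.00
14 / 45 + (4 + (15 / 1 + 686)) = 31739 / 45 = 705.31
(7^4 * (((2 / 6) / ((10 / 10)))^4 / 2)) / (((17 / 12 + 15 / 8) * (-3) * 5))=-9604 / 31995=-0.30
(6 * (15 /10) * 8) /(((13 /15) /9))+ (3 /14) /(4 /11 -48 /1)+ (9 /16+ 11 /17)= 2428308703 /3242512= 748.90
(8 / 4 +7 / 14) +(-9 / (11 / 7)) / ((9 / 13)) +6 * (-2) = -391 / 22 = -17.77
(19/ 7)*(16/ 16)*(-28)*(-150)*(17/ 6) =32300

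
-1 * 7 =-7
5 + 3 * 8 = 29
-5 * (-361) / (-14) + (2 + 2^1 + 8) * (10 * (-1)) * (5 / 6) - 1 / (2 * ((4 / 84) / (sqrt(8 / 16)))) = -3205 / 14 - 21 * sqrt(2) / 4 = -236.35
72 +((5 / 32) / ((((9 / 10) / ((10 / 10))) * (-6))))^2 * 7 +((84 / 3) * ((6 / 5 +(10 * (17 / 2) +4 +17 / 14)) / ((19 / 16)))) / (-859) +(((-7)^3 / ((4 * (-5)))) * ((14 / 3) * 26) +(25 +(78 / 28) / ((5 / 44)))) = 938082000102629 / 426424642560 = 2199.88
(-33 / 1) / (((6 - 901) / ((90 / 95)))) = 594 / 17005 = 0.03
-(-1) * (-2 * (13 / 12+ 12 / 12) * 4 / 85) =-10 / 51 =-0.20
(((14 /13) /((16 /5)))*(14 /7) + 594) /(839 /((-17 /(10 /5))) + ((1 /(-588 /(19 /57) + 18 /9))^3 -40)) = -718932741666262 /167689112144333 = -4.29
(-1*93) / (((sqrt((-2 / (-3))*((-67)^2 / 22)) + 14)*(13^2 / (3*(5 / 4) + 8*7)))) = -5134437 / 668902 + 1489209*sqrt(33) / 1337804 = -1.28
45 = 45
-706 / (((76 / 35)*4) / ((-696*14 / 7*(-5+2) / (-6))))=1074885 / 19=56572.89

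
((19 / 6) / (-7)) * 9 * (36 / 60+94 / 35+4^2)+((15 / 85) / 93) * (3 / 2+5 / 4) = -8109991 / 103292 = -78.52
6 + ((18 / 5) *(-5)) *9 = -156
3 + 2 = 5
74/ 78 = 37/ 39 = 0.95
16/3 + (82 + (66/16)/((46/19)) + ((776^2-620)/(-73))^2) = 399504585558857/5883216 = 67905816.40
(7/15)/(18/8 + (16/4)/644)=4508/21795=0.21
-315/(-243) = 1.30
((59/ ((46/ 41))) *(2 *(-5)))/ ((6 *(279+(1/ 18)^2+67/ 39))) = -8490690/ 27195131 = -0.31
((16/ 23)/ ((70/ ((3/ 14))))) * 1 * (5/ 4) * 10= 30/ 1127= 0.03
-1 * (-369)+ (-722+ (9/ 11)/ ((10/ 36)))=-19253/ 55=-350.05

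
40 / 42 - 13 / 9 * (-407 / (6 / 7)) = 686.82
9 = 9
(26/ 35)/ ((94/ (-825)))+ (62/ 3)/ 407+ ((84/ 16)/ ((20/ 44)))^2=20396135149/ 160683600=126.93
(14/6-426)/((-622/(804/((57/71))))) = 12092294/17727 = 682.14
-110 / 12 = -55 / 6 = -9.17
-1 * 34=-34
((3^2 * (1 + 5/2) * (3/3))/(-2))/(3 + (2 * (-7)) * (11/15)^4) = 3189375/212396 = 15.02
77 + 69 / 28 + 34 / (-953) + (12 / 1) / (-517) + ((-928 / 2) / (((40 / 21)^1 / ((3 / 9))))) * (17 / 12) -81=-24134334139 / 206934420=-116.63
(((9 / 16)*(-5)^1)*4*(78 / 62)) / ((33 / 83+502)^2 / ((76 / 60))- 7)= -229713705 / 3234066664472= -0.00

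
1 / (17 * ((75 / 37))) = 37 / 1275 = 0.03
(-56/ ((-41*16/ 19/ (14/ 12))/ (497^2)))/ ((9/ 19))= 986752.98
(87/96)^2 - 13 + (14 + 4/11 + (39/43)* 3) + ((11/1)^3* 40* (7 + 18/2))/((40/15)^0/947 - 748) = -77807990109561/68618632192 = -1133.92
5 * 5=25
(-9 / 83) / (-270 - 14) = 9 / 23572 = 0.00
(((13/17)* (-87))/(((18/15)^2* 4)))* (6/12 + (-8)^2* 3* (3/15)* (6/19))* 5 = -22610575/31008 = -729.19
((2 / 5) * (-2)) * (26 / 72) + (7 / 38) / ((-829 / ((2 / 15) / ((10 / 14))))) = -1023962 / 3543975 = -0.29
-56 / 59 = -0.95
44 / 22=2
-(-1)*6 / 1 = 6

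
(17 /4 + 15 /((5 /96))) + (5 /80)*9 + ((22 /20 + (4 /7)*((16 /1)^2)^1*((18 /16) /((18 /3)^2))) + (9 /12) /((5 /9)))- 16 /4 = 165667 /560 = 295.83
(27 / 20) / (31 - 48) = -27 / 340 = -0.08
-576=-576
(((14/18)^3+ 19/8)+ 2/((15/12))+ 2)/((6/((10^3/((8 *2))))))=4698775/69984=67.14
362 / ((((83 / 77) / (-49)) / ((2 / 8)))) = -682913 / 166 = -4113.93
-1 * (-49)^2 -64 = -2465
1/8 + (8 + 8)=16.12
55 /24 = 2.29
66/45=1.47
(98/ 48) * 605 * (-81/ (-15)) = 53361/ 8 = 6670.12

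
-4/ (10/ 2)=-4/ 5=-0.80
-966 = -966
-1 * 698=-698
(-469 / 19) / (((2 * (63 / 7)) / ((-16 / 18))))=1876 / 1539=1.22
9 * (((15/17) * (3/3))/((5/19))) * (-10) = -5130/17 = -301.76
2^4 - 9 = 7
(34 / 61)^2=1156 / 3721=0.31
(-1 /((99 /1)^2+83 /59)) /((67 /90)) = -2655 /19374457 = -0.00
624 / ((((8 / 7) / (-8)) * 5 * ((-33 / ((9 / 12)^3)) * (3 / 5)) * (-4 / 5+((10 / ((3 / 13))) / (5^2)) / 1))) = 1755 / 88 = 19.94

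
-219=-219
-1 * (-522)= 522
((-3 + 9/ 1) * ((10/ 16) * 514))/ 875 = 771/ 350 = 2.20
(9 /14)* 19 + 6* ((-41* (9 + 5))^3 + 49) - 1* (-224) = -15886007393 /14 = -1134714813.79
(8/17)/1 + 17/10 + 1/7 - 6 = -4387/1190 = -3.69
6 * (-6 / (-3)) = 12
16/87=0.18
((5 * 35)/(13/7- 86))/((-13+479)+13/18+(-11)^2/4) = -44100/10537799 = -0.00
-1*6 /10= -3 /5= -0.60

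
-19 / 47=-0.40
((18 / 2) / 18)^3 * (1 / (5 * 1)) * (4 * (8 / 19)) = 4 / 95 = 0.04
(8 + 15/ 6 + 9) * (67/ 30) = 871/ 20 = 43.55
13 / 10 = 1.30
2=2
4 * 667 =2668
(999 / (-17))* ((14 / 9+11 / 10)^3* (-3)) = 505121003 / 153000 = 3301.44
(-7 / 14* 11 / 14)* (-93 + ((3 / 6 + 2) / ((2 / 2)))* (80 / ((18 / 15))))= -2431 / 84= -28.94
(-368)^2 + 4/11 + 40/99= 13407052/99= 135424.77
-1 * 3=-3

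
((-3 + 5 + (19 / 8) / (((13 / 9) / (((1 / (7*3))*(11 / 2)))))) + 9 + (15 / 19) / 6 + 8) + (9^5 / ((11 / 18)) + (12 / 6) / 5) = 147048211143 / 1521520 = 96645.60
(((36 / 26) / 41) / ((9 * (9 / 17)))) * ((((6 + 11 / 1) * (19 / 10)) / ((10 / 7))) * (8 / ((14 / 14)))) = 153748 / 119925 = 1.28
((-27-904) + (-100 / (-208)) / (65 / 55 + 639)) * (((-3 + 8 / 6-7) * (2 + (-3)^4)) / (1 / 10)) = 141480567035 / 21126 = 6696987.93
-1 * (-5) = 5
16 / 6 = 8 / 3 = 2.67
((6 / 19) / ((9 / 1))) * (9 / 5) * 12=72 / 95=0.76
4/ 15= 0.27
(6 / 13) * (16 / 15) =32 / 65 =0.49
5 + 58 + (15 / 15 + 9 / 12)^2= 1057 / 16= 66.06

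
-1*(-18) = 18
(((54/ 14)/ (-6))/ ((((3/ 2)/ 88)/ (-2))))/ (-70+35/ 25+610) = 2640/ 18949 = 0.14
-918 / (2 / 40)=-18360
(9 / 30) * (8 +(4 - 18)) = -9 / 5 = -1.80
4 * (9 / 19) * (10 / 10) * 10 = 360 / 19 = 18.95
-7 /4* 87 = -609 /4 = -152.25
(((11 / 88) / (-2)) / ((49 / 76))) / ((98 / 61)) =-0.06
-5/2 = -2.50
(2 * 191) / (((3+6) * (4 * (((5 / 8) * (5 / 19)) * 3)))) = 14516 / 675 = 21.51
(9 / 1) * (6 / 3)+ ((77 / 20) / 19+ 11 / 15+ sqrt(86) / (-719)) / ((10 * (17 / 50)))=70835 / 3876-5 * sqrt(86) / 12223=18.27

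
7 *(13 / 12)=91 / 12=7.58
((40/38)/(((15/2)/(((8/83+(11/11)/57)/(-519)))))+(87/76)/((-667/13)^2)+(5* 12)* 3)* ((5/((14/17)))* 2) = 131401774002605185/60118323747804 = 2185.72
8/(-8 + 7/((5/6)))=20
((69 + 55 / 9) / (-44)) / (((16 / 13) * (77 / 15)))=-10985 / 40656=-0.27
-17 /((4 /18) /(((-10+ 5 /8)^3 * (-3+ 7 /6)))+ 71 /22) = -473343750 /89863471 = -5.27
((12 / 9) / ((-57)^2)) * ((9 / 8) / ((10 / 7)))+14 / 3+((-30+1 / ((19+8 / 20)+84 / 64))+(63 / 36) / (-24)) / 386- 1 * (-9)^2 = -2822875414321 / 36943411520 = -76.41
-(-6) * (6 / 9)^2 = 8 / 3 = 2.67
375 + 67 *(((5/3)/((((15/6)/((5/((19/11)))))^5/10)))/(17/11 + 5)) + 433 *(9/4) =1704.33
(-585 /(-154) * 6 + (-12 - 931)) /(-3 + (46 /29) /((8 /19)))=-1199.37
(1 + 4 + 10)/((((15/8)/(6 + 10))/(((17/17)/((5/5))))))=128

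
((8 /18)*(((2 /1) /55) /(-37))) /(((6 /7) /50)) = -280 /10989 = -0.03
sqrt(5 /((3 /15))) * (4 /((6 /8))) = 26.67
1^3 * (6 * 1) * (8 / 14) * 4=96 / 7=13.71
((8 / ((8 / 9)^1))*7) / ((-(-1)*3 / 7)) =147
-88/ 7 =-12.57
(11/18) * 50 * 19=5225/9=580.56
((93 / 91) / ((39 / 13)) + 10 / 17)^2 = 2064969 / 2393209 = 0.86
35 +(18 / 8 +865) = 3609 / 4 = 902.25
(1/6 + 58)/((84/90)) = 1745/28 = 62.32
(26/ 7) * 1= 26/ 7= 3.71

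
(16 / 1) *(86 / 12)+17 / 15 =579 / 5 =115.80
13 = 13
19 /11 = 1.73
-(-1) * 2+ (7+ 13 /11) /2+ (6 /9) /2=212 /33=6.42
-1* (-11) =11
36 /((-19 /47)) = -1692 /19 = -89.05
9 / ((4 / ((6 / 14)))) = 27 / 28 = 0.96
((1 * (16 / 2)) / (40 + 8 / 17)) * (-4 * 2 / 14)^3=-544 / 14749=-0.04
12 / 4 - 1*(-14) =17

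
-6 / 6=-1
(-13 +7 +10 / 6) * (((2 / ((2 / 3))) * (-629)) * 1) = 8177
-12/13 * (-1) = 12/13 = 0.92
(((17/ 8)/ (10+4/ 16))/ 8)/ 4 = 17/ 2624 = 0.01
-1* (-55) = 55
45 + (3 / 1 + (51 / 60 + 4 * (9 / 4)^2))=69.10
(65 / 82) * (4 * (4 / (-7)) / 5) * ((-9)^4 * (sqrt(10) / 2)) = -341172 * sqrt(10) / 287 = -3759.17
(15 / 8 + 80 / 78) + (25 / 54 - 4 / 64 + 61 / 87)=651823 / 162864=4.00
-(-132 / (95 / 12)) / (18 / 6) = 528 / 95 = 5.56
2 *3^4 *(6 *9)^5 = 74384733888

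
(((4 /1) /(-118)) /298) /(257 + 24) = -1 /2470271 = -0.00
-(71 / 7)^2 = -5041 / 49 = -102.88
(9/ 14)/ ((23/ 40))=1.12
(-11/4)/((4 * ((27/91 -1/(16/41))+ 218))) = -1001/314109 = -0.00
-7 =-7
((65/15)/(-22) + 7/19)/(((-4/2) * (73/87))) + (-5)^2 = 1519465/61028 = 24.90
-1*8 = -8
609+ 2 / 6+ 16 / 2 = 1852 / 3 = 617.33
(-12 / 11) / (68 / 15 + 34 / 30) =-0.19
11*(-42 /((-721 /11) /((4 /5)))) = 2904 /515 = 5.64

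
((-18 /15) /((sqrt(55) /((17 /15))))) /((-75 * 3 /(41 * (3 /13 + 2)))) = 40426 * sqrt(55) /4021875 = 0.07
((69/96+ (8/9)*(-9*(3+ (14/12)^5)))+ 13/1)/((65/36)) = -214403/14040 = -15.27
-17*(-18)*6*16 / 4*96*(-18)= -12690432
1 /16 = 0.06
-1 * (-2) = 2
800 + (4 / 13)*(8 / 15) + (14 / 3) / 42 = 800.28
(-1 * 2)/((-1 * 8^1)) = 1/4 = 0.25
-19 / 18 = -1.06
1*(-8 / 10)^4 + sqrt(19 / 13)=256 / 625 + sqrt(247) / 13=1.62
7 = 7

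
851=851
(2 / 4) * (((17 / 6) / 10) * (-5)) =-17 / 24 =-0.71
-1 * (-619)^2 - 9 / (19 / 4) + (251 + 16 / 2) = -7275174 / 19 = -382903.89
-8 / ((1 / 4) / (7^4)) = -76832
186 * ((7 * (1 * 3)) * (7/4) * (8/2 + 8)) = 82026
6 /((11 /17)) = 102 /11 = 9.27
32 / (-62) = -16 / 31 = -0.52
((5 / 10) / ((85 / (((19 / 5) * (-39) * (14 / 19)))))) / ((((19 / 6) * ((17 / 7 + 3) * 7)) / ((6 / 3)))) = -1638 / 153425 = -0.01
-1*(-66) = 66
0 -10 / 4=-5 / 2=-2.50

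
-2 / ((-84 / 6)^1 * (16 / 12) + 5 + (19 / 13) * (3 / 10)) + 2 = 11098 / 5159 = 2.15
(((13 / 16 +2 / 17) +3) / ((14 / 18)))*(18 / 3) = 28863 / 952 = 30.32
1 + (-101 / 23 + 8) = 106 / 23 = 4.61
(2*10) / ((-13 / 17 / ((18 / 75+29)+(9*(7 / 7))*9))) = -14416 / 5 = -2883.20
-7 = -7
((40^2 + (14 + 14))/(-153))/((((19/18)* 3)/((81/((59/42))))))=-3692304/19057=-193.75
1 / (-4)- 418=-1673 / 4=-418.25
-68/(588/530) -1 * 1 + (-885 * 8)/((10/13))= -1362145/147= -9266.29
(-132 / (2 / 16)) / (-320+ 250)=528 / 35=15.09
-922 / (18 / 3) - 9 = -488 / 3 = -162.67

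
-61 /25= -2.44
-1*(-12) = 12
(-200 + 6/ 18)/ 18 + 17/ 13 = -9.78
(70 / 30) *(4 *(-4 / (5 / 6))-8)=-952 / 15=-63.47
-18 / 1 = -18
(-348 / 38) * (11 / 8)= -957 / 76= -12.59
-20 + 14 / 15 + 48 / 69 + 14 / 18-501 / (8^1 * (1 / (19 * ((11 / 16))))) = -110704567 / 132480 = -835.63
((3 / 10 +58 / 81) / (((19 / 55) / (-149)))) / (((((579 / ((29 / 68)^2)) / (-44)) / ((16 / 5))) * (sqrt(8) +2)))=4.01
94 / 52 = 47 / 26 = 1.81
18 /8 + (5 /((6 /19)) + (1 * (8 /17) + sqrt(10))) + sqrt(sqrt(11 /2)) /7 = 11^(1 /4) * 2^(3 /4) /14 + sqrt(10) + 3785 /204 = 21.93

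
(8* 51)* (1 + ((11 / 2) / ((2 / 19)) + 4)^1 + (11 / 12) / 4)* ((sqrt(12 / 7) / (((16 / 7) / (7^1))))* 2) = 328321* sqrt(21) / 8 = 188069.48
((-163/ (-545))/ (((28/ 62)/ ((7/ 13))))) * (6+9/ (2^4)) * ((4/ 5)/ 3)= 35371/ 56680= 0.62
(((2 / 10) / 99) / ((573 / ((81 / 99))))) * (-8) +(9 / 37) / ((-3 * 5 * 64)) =-226943 / 820902720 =-0.00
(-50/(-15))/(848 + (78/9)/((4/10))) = 10/2609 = 0.00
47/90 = 0.52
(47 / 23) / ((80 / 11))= 517 / 1840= 0.28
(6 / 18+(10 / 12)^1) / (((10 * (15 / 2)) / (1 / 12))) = 7 / 5400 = 0.00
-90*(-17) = 1530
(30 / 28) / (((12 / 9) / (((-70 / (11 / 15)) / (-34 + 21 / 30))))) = 1875 / 814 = 2.30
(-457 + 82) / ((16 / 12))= -1125 / 4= -281.25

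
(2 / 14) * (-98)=-14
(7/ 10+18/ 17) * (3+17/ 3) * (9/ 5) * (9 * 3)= 740.82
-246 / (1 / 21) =-5166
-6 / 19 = -0.32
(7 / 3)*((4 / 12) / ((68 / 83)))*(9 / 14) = 83 / 136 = 0.61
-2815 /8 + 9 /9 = -2807 /8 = -350.88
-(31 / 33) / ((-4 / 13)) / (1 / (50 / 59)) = 2.59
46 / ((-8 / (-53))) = 1219 / 4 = 304.75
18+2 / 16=145 / 8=18.12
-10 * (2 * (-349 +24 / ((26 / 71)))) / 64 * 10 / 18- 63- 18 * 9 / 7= -483941 / 13104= -36.93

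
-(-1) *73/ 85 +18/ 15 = 2.06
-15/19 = -0.79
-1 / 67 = -0.01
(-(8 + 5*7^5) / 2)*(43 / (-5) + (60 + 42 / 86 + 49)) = -1822976713 / 430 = -4239480.73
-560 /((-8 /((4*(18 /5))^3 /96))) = 54432 /25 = 2177.28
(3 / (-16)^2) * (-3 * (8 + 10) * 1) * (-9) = 729 / 128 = 5.70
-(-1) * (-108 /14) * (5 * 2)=-540 /7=-77.14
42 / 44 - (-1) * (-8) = -155 / 22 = -7.05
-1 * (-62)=62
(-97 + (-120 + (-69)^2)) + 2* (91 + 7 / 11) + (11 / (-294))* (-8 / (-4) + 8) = 7643395 / 1617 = 4726.90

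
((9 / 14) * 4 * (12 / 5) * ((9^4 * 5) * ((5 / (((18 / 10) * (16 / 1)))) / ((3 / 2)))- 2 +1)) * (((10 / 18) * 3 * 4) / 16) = 273303 / 28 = 9760.82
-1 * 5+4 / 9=-41 / 9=-4.56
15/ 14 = 1.07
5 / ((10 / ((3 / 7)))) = 3 / 14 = 0.21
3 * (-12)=-36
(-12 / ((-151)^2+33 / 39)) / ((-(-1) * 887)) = -13 / 21910674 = -0.00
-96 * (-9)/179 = 864/179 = 4.83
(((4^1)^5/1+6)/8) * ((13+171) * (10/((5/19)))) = 900220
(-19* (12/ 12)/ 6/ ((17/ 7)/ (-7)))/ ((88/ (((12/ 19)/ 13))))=49/ 9724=0.01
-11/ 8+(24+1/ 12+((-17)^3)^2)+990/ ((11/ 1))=579304361/ 24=24137681.71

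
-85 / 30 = -17 / 6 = -2.83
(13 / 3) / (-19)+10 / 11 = 427 / 627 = 0.68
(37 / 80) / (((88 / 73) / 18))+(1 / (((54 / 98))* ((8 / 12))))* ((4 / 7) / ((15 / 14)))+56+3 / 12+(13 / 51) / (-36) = 64.60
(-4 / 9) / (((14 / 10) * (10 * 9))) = -2 / 567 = -0.00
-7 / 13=-0.54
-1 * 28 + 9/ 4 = -25.75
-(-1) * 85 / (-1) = -85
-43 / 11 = -3.91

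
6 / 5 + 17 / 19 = 199 / 95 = 2.09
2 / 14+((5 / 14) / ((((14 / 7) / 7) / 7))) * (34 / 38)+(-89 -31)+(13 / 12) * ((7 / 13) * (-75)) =-155.78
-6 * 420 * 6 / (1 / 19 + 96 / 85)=-24418800 / 1909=-12791.41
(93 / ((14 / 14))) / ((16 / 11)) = 1023 / 16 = 63.94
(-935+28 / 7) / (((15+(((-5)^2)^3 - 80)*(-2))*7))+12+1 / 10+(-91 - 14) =-5773469 / 62150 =-92.90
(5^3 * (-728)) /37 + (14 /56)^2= -1455963 /592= -2459.40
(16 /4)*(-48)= -192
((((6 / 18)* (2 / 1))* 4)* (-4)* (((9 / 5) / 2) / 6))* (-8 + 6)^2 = -32 / 5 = -6.40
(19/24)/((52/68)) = 323/312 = 1.04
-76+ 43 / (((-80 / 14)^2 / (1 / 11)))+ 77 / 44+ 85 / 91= -117231063 / 1601600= -73.20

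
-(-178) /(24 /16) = 356 /3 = 118.67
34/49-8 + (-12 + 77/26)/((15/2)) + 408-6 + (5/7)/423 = 106026392/269451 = 393.49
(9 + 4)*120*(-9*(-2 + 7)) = -70200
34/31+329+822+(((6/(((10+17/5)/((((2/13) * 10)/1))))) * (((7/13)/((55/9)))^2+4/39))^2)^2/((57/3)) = 68291267883393071817499265468987161/59275634919739597428391849521709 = 1152.10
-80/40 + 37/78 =-1.53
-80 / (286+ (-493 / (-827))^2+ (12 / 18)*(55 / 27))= -0.28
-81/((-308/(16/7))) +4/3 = 3128/1617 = 1.93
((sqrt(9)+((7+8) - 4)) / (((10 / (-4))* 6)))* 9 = -42 / 5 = -8.40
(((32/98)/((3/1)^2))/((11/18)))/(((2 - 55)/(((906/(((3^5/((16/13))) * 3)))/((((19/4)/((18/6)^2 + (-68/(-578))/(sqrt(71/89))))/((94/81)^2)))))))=-5465030656/1249957912203 - 10930061312 * sqrt(6319)/13578292800261189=-0.00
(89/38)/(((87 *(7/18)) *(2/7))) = 267/1102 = 0.24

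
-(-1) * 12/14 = 0.86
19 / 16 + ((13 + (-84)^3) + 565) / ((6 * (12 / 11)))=-13026601 / 144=-90462.51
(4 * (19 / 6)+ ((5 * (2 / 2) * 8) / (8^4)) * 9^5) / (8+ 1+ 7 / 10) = 4525955 / 74496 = 60.75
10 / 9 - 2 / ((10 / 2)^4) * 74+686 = 3863668 / 5625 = 686.87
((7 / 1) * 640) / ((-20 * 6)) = -112 / 3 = -37.33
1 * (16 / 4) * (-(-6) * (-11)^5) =-3865224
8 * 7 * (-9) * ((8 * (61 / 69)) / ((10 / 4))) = -163968 / 115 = -1425.81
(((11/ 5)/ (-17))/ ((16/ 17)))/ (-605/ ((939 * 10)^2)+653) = -9698931/ 46061104556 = -0.00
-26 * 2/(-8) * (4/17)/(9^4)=26/111537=0.00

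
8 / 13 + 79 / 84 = 1699 / 1092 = 1.56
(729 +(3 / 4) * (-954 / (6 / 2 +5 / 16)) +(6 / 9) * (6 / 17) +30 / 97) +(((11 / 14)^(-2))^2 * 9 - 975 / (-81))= 357999841382 / 651861243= 549.20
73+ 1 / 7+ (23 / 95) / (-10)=486239 / 6650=73.12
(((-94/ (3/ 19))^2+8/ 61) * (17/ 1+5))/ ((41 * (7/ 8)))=217345.84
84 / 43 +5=6.95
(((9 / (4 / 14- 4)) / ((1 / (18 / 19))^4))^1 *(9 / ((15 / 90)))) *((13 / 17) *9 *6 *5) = -48212327520 / 2215457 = -21761.80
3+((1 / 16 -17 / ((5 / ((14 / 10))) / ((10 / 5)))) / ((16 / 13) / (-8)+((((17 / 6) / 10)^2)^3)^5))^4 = 545794237854644137612773758364914097415978144621382095184023550753970862406686026959747107972367228009006005981394697372524398845218654888627838934927144059162509018331388311544524531182346937841310641156645041856805042483 / 38218182389761722813310881155170348993941077498988142191867805677600271379256655171124018123923458282740464899124174799615072884962875946311642381353054169672777129437181508177060782312613770213718881680618935014161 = 14281009.82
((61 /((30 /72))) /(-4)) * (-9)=1647 /5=329.40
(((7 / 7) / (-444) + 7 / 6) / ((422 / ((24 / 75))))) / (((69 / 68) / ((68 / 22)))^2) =251231168 / 30664529775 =0.01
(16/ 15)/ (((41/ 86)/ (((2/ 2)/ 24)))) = 0.09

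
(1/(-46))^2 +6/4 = 3175/2116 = 1.50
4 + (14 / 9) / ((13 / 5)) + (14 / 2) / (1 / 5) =39.60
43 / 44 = 0.98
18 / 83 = 0.22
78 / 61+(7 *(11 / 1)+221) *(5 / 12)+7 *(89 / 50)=630917 / 4575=137.91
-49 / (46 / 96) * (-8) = 18816 / 23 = 818.09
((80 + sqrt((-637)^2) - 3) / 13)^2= 509796 / 169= 3016.54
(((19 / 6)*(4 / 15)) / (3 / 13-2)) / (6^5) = -0.00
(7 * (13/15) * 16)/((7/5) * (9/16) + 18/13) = 302848/6777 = 44.69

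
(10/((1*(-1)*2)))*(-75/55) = 75/11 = 6.82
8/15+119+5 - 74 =50.53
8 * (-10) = -80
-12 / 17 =-0.71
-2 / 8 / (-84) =1 / 336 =0.00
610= 610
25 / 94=0.27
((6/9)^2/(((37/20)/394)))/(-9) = -31520/2997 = -10.52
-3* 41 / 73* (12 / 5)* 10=-2952 / 73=-40.44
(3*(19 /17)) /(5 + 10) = 19 /85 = 0.22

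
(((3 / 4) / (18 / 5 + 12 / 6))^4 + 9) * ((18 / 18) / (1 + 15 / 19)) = 26908142931 / 5349965824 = 5.03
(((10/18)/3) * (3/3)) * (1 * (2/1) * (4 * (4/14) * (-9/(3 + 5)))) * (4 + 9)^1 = -130/21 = -6.19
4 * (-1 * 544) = -2176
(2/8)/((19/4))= 1/19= 0.05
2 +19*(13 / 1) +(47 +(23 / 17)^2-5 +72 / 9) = 86940 / 289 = 300.83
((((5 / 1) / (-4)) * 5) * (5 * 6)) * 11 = -4125 / 2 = -2062.50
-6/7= -0.86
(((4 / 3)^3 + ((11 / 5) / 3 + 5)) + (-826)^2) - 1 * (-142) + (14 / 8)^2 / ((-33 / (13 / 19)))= 308074411591 / 451440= 682426.04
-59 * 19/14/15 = -1121/210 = -5.34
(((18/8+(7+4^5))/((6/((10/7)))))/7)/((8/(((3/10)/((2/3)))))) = 12399/6272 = 1.98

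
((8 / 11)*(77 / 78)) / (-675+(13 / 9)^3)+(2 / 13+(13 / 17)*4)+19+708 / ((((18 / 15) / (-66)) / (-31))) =65345524193377 / 54131519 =1207162.21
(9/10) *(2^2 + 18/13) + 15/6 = 191/26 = 7.35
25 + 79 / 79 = 26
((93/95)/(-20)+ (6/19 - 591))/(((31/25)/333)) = -373756869/2356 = -158640.44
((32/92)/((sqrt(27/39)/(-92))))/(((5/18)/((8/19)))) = -1536 * sqrt(13)/95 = -58.30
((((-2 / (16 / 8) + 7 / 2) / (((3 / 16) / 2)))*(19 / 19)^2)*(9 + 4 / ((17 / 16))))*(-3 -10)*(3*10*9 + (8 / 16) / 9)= -548515240 / 459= -1195022.31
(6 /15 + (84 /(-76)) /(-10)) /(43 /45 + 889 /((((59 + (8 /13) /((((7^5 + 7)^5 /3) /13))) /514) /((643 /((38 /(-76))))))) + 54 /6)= -1730459659326309600138243 /33759557764099121203503044863072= -0.00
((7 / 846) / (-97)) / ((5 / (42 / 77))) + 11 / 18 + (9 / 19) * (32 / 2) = 702335947 / 85754790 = 8.19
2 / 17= 0.12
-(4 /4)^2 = -1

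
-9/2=-4.50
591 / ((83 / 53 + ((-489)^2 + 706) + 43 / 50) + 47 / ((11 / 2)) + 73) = 17227650 / 6993404819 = 0.00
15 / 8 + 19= 167 / 8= 20.88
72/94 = 36/47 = 0.77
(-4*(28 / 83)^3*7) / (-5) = 614656 / 2858935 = 0.21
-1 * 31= -31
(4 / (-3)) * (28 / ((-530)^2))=-28 / 210675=-0.00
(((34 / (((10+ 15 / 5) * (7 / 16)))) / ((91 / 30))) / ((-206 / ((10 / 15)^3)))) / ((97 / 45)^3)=-220320000 / 778458046639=-0.00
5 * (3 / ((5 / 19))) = 57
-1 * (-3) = 3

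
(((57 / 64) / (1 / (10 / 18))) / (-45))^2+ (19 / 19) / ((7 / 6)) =17918431 / 20901888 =0.86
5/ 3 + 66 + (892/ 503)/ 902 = 46052497/ 680559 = 67.67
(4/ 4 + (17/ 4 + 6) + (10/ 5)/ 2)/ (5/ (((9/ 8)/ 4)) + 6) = 441/ 856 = 0.52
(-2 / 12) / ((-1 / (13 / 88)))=13 / 528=0.02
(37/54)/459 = 37/24786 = 0.00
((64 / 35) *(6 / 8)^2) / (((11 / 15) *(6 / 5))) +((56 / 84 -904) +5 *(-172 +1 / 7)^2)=237330685 / 1617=146772.22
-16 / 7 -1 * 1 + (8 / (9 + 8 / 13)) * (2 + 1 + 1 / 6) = -1709 / 2625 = -0.65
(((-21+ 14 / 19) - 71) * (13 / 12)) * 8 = -790.95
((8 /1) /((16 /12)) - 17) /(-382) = 11 /382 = 0.03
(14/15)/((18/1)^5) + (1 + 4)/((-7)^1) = -70858751/99202320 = -0.71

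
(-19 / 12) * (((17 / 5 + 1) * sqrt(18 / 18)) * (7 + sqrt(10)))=-1463 / 30 - 209 * sqrt(10) / 30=-70.80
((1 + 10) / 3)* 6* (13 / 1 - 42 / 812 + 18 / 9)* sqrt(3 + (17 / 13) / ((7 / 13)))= 9537* sqrt(266) / 203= 766.23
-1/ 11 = -0.09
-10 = -10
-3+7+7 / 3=19 / 3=6.33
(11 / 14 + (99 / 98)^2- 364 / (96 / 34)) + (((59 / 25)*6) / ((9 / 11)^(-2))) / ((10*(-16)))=-127.17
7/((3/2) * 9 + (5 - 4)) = 14/29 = 0.48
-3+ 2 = -1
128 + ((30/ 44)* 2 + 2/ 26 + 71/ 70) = 1305853/ 10010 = 130.45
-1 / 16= -0.06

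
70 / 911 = 0.08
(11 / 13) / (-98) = -11 / 1274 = -0.01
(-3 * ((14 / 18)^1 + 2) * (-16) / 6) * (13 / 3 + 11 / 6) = 3700 / 27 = 137.04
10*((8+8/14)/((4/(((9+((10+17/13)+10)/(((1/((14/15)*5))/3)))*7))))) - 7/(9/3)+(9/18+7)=3595903/78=46101.32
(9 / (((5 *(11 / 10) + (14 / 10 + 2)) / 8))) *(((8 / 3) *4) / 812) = 1920 / 18067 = 0.11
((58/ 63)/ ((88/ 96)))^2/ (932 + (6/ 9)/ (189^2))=6539616/ 6042493039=0.00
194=194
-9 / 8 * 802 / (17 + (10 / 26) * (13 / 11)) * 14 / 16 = -45.23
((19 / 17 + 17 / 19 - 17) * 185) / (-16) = 895585 / 5168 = 173.29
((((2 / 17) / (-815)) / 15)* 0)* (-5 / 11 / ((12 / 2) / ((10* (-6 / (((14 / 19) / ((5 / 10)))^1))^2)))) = 0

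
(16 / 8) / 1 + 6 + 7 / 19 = 159 / 19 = 8.37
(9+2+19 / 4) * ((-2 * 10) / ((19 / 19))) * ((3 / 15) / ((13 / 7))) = -441 / 13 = -33.92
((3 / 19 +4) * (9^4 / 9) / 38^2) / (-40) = -57591 / 1097440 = -0.05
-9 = -9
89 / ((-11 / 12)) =-1068 / 11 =-97.09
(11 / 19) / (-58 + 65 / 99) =-1089 / 107863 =-0.01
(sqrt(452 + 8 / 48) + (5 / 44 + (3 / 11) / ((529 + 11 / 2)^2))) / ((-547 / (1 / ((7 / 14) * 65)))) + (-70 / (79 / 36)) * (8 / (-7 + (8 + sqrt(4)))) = -6006867881157587 / 70616447462990 - sqrt(16278) / 106665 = -85.06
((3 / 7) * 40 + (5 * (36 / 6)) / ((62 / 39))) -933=-194646 / 217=-896.99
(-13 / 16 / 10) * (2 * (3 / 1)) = -39 / 80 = -0.49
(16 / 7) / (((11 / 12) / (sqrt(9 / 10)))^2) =10368 / 4235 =2.45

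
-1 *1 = -1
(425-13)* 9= 3708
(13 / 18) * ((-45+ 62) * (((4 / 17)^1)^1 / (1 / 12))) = 104 / 3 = 34.67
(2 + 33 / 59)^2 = 22801 / 3481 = 6.55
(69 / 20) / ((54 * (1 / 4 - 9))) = -0.01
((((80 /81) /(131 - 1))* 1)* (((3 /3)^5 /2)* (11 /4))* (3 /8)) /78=11 /219024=0.00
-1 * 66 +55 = -11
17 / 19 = 0.89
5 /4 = 1.25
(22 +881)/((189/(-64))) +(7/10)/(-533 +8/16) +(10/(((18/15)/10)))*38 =45702679/15975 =2860.89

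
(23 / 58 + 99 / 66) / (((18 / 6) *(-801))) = -55 / 69687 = -0.00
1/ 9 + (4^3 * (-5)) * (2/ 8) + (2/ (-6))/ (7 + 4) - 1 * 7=-8605/ 99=-86.92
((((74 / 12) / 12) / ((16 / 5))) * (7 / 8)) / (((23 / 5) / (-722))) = -2337475 / 105984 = -22.05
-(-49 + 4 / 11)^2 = -286225 / 121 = -2365.50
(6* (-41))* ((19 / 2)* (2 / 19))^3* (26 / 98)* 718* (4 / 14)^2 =-9184656 / 2401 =-3825.35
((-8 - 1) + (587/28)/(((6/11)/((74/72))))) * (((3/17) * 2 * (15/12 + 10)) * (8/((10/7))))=184477/272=678.22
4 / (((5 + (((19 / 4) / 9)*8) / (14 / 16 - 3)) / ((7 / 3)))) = 1428 / 461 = 3.10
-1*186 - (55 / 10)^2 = -865 / 4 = -216.25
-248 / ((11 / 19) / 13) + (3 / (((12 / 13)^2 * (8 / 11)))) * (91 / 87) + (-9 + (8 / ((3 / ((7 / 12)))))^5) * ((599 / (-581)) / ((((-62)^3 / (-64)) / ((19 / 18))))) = -2089670368563118313375 / 375592510154074752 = -5563.66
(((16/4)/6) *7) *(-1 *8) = -112/3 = -37.33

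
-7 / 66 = -0.11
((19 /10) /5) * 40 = 76 /5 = 15.20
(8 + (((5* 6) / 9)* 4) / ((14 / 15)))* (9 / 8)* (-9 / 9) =-351 / 14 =-25.07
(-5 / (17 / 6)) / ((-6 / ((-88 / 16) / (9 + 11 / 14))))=-385 / 2329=-0.17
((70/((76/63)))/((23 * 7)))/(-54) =-35/5244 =-0.01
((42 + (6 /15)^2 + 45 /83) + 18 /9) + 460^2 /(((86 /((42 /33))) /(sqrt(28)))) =92757 /2075 + 2962400* sqrt(7) /473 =16615.05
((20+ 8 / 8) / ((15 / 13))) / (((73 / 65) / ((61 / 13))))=5551 / 73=76.04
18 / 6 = 3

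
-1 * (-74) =74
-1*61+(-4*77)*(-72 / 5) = 21871 / 5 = 4374.20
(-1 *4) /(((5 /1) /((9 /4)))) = -9 /5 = -1.80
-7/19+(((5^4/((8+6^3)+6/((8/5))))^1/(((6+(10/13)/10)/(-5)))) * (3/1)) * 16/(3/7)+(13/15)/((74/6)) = -64048423512/252971035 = -253.18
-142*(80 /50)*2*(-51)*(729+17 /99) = 2788189312 /165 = 16898117.04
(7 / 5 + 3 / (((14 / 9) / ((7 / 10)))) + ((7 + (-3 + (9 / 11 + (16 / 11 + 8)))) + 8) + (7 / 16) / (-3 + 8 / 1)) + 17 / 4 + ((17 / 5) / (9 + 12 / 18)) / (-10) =3741877 / 127600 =29.33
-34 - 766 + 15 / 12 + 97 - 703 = -5619 / 4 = -1404.75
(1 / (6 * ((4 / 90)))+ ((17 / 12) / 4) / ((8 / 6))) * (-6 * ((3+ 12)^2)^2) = -1219746.09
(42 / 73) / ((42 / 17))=17 / 73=0.23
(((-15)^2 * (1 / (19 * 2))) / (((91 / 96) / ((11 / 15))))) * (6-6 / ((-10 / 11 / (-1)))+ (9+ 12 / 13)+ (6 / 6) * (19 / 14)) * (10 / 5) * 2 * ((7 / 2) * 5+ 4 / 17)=9283122288 / 2674763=3470.63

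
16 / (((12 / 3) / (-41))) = -164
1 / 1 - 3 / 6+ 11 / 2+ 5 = 11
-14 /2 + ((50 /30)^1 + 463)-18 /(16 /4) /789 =722189 /1578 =457.66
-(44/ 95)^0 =-1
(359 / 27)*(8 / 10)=1436 / 135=10.64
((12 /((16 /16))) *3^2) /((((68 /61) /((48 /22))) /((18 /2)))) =355752 /187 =1902.42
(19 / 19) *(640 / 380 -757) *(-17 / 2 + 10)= -43053 / 38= -1132.97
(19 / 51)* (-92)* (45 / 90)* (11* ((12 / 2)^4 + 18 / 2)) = -4182090 / 17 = -246005.29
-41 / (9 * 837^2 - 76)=-41 / 6305045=-0.00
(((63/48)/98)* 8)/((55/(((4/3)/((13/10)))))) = 2/1001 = 0.00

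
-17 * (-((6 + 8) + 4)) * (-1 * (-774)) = 236844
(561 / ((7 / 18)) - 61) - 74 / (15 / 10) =27977 / 21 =1332.24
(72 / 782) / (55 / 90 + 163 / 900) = 0.12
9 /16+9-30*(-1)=633 /16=39.56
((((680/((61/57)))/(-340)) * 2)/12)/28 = -19/1708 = -0.01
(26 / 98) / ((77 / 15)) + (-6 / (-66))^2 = 2488 / 41503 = 0.06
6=6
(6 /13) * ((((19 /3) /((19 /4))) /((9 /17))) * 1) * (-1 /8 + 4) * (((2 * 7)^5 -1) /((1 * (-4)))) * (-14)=152617619 /18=8478756.61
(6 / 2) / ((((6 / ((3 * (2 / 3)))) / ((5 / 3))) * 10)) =1 / 6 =0.17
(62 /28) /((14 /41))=1271 /196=6.48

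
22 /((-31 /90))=-1980 /31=-63.87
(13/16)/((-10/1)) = -13/160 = -0.08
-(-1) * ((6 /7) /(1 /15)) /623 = 90 /4361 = 0.02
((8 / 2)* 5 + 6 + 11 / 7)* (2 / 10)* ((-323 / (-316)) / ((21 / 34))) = 9.13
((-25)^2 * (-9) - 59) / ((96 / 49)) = -2901.21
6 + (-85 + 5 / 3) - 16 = -280 / 3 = -93.33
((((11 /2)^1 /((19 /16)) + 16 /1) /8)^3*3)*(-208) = -73412976 /6859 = -10703.16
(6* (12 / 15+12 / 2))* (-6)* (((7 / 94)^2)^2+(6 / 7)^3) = -2580345165087 / 16737305830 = -154.17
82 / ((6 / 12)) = 164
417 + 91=508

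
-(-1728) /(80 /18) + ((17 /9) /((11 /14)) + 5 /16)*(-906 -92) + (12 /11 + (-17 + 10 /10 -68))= -9524657 /3960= -2405.22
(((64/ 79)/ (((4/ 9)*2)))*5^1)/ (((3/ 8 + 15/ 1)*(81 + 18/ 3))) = 320/ 93931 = 0.00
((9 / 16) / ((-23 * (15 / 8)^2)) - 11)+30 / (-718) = -2280736 / 206425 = -11.05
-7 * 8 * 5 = -280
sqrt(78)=8.83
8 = 8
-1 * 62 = -62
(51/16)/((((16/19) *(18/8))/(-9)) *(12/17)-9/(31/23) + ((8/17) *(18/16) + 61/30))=-7659945/10245176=-0.75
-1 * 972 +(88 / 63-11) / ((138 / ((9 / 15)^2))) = -4694881 / 4830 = -972.03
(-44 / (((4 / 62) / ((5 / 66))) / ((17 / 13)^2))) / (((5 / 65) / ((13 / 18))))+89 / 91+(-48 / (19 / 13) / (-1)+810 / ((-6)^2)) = -36096085 / 46683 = -773.22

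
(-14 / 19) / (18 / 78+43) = -91 / 5339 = -0.02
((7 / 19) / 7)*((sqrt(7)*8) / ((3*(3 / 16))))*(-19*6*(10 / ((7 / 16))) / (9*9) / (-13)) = 40960*sqrt(7) / 22113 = 4.90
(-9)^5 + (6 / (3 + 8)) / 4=-1299075 / 22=-59048.86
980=980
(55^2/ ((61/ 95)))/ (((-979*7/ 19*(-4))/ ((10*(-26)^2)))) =838873750/ 38003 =22073.88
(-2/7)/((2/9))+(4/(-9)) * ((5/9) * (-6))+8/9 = 205/189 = 1.08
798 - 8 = 790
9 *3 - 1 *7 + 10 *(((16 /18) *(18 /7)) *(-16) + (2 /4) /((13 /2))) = -31390 /91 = -344.95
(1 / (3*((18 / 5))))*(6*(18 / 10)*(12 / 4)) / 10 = 3 / 10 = 0.30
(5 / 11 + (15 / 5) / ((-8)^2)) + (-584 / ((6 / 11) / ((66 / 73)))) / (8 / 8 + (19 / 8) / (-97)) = -528555051 / 532928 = -991.79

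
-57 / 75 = -19 / 25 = -0.76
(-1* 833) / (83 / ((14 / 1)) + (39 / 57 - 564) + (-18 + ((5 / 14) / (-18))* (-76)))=1994202 / 1373867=1.45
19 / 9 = 2.11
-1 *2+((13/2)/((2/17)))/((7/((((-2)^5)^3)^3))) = -1943936557907982/7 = -277705222558283.14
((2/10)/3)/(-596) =-1/8940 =-0.00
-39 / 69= -13 / 23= -0.57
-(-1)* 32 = 32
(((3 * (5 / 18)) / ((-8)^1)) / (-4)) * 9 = 15 / 64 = 0.23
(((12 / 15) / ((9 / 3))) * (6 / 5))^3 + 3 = 47387 / 15625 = 3.03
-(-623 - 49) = 672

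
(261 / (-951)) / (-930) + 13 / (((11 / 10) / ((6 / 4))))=19162969 / 1080970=17.73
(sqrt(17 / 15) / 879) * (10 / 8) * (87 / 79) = 29 * sqrt(255) / 277764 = 0.00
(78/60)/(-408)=-13/4080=-0.00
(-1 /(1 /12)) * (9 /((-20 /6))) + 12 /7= 1194 /35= 34.11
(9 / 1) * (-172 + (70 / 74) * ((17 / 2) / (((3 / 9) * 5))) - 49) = -1945.58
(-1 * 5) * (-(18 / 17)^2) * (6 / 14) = 4860 / 2023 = 2.40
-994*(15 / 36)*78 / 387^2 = -32305 / 149769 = -0.22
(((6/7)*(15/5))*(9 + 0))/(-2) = -81/7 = -11.57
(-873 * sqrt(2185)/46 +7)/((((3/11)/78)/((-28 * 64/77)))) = -46592 +2905344 * sqrt(2185)/23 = 5858075.49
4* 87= 348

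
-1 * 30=-30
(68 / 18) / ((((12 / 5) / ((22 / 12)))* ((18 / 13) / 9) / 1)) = 12155 / 648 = 18.76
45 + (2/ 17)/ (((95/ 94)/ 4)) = 73427/ 1615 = 45.47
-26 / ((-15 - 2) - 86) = 26 / 103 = 0.25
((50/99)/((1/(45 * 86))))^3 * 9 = 89445375000000/1331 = 67201634109.69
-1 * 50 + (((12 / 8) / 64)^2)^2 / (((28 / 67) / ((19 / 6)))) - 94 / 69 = -53274771967985 / 1037234601984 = -51.36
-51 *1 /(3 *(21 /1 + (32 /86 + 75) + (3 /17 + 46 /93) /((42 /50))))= -24269931 /138725519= -0.17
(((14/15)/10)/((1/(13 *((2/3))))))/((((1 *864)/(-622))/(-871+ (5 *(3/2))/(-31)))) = 507.35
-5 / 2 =-2.50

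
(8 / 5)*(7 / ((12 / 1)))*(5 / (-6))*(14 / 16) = -0.68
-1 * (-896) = 896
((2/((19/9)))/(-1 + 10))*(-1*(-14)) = 28/19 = 1.47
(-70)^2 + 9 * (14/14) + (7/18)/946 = 83590459/17028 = 4909.00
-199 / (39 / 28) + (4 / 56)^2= -1092073 / 7644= -142.87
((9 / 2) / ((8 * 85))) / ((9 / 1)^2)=1 / 12240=0.00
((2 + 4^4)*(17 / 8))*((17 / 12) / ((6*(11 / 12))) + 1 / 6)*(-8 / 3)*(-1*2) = 40936 / 33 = 1240.48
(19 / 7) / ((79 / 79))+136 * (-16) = -15213 / 7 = -2173.29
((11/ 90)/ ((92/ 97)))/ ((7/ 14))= 1067/ 4140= 0.26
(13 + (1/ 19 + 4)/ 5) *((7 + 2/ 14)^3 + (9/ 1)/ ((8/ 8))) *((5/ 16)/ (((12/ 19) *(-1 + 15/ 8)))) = 21006268/ 7203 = 2916.32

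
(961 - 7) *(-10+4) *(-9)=51516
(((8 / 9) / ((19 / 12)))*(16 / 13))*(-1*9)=-1536 / 247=-6.22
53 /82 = 0.65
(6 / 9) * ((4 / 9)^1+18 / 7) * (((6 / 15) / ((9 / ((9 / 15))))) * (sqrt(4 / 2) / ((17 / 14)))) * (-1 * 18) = -608 * sqrt(2) / 765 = -1.12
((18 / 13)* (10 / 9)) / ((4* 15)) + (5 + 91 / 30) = 3143 / 390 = 8.06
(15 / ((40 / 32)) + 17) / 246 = 29 / 246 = 0.12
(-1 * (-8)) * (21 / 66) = 28 / 11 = 2.55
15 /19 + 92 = 1763 /19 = 92.79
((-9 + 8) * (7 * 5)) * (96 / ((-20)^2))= -42 / 5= -8.40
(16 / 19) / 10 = 8 / 95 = 0.08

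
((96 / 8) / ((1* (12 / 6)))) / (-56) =-3 / 28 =-0.11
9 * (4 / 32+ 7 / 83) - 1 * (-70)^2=-3252349 / 664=-4898.12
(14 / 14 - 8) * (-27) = 189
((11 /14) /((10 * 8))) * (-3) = -33 /1120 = -0.03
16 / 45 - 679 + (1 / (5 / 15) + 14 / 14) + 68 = -27299 / 45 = -606.64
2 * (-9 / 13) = -18 / 13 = -1.38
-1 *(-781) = 781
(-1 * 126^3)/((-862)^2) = -500094/185761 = -2.69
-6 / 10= -3 / 5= -0.60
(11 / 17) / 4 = 11 / 68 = 0.16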